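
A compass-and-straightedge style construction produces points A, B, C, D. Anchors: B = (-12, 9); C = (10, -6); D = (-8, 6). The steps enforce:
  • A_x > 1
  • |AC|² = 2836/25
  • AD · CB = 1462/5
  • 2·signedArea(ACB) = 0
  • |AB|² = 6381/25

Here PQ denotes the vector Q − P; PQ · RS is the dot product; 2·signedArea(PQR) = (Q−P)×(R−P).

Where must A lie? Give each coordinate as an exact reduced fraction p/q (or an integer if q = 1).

A = (6/5, 0)

1. A_x = 6/5  [2·signedArea(ACB) = 0 ∩ AD · CB = 1462/5]
2. A_y = 0  [2·signedArea(ACB) = 0 ∩ AD · CB = 1462/5]
   → A = (6/5, 0)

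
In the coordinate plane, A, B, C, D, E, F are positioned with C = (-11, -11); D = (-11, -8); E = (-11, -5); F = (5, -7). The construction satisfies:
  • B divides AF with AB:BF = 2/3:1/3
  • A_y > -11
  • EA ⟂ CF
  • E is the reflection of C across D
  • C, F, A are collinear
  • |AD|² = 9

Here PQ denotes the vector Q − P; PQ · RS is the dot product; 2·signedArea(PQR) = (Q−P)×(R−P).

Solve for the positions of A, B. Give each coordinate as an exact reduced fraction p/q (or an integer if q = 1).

1. A_x = -163/17  [C, F, A are collinear ∩ EA ⟂ CF]
2. A_y = -181/17  [C, F, A are collinear ∩ EA ⟂ CF]
   → A = (-163/17, -181/17)
3. B_x = 7/51  [B divides AF with AB:BF = 2/3:1/3]
4. B_y = -419/51  [B divides AF with AB:BF = 2/3:1/3]
   → B = (7/51, -419/51)

A = (-163/17, -181/17)
B = (7/51, -419/51)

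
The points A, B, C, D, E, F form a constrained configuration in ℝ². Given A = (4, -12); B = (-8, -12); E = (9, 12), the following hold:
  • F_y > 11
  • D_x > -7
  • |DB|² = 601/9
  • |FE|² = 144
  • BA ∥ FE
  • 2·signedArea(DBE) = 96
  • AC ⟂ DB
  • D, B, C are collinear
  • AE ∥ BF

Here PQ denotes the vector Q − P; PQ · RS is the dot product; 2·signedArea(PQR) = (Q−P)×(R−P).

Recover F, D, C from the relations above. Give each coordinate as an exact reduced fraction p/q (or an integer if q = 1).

1. F_x = -3  [BA ∥ FE ∩ AE ∥ BF]
2. F_y = 12  [BA ∥ FE ∩ AE ∥ BF]
   → F = (-3, 12)
3. D_x = -19/3  [line -24·x + 17·y + -84 = 0 ∩ |DB|² = 601/9]
4. D_y = -4  [line -24·x + 17·y + -84 = 0 ∩ |DB|² = 601/9]
   → D = (-19/3, -4)
5. C_x = -4508/601  [D, B, C are collinear ∩ AC ⟂ DB]
6. C_y = -5772/601  [D, B, C are collinear ∩ AC ⟂ DB]
   → C = (-4508/601, -5772/601)

C = (-4508/601, -5772/601)
D = (-19/3, -4)
F = (-3, 12)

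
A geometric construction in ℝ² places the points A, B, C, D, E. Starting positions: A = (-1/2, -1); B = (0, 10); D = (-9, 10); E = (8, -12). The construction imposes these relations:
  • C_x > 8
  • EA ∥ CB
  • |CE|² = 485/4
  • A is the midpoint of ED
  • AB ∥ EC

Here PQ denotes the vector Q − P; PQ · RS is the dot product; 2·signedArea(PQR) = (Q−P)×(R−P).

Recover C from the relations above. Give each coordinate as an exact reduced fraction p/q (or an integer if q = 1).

1. C_x = 17/2  [EA ∥ CB ∩ AB ∥ EC]
2. C_y = -1  [EA ∥ CB ∩ AB ∥ EC]
   → C = (17/2, -1)

C = (17/2, -1)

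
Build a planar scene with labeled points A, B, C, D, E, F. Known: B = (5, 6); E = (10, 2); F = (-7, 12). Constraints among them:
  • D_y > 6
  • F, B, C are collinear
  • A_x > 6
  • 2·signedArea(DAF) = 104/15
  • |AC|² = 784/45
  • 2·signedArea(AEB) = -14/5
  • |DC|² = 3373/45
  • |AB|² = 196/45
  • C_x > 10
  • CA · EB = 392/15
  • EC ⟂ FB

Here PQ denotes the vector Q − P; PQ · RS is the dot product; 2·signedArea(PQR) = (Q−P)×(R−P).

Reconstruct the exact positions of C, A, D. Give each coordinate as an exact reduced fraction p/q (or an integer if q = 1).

1. C_x = 53/5  [F, B, C are collinear ∩ EC ⟂ FB]
2. C_y = 16/5  [F, B, C are collinear ∩ EC ⟂ FB]
   → C = (53/5, 16/5)
3. A_x = 103/15  [2·signedArea(AEB) = -14/5 ∩ CA · EB = 392/15]
4. A_y = 76/15  [2·signedArea(AEB) = -14/5 ∩ CA · EB = 392/15]
   → A = (103/15, 76/15)
5. D_x = 8/3  [line -104/15·x + -208/15·y + 1664/15 = 0 ∩ |DC|² = 3373/45]
6. D_y = 20/3  [line -104/15·x + -208/15·y + 1664/15 = 0 ∩ |DC|² = 3373/45]
   → D = (8/3, 20/3)

A = (103/15, 76/15)
C = (53/5, 16/5)
D = (8/3, 20/3)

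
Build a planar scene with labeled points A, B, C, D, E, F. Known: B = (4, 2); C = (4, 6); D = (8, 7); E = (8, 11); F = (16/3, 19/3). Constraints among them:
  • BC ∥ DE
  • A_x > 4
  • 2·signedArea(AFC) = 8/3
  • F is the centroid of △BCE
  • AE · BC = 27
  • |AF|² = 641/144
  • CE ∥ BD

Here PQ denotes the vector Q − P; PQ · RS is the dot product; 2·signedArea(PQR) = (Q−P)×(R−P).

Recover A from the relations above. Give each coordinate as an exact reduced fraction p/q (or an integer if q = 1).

1. A_x = 5  [AE · BC = 27 ∩ 2·signedArea(AFC) = 8/3]
2. A_y = 17/4  [AE · BC = 27 ∩ 2·signedArea(AFC) = 8/3]
   → A = (5, 17/4)

A = (5, 17/4)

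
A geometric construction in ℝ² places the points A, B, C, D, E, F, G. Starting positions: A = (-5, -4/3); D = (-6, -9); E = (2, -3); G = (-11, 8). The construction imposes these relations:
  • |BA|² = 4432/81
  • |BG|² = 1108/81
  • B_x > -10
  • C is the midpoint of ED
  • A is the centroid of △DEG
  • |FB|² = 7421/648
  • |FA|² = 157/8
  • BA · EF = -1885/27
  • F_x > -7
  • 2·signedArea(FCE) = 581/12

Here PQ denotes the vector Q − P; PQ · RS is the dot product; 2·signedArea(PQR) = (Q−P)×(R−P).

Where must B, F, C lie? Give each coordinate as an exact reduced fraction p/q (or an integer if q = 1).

1. C_x = -2  [C is the midpoint of ED]
2. C_y = -6  [C is the midpoint of ED]
   → C = (-2, -6)
3. F_x = -25/4  [line -3·x + 4·y + -365/12 = 0 ∩ |FA|² = 157/8]
4. F_y = 35/12  [line -3·x + 4·y + -365/12 = 0 ∩ |FA|² = 157/8]
   → F = (-25/4, 35/12)
5. B_x = -9  [line 33/4·x + -71/12·y + 11143/108 = 0 ∩ |FB|² = 7421/648]
6. B_y = 44/9  [line 33/4·x + -71/12·y + 11143/108 = 0 ∩ |FB|² = 7421/648]
   → B = (-9, 44/9)

B = (-9, 44/9)
C = (-2, -6)
F = (-25/4, 35/12)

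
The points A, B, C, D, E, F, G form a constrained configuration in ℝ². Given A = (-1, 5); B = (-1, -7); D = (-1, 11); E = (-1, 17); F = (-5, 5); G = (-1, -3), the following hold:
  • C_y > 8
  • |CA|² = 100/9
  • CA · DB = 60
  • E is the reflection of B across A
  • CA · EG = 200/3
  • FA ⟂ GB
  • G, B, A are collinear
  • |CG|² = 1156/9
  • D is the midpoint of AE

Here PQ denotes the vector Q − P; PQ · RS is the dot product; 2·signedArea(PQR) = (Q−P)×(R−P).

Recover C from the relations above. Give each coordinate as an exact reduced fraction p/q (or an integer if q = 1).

1. C_y = 25/3  [CA · EG = 200/3]
2. C_x = -1  [|CA|² = 100/9]
   → C = (-1, 25/3)

C = (-1, 25/3)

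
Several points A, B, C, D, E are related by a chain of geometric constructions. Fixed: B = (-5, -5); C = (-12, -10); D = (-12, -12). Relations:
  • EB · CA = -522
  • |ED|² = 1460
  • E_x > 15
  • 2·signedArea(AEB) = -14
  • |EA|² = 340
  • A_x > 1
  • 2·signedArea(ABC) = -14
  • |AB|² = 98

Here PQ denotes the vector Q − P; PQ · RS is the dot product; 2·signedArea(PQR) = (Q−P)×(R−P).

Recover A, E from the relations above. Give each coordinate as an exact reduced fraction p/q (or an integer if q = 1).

1. A_x = 2  [line 5·x + -7·y + 4 = 0 ∩ |AB|² = 98]
2. A_y = 2  [line 5·x + -7·y + 4 = 0 ∩ |AB|² = 98]
   → A = (2, 2)
3. E_x = 16  [2·signedArea(AEB) = -14 ∩ EB · CA = -522]
4. E_y = 14  [2·signedArea(AEB) = -14 ∩ EB · CA = -522]
   → E = (16, 14)

A = (2, 2)
E = (16, 14)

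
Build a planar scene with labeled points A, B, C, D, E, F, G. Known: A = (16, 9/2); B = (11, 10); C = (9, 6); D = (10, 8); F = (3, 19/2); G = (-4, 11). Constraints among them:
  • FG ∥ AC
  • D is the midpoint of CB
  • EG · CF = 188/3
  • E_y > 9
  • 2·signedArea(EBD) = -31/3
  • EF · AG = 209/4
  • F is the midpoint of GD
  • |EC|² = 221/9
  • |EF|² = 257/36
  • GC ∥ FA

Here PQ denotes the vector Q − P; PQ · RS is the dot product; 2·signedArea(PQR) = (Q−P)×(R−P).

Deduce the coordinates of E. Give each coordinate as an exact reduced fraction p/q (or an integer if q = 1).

1. E_x = 17/3  [2·signedArea(EBD) = -31/3 ∩ EG · CF = 188/3]
2. E_y = 29/3  [2·signedArea(EBD) = -31/3 ∩ EG · CF = 188/3]
   → E = (17/3, 29/3)

E = (17/3, 29/3)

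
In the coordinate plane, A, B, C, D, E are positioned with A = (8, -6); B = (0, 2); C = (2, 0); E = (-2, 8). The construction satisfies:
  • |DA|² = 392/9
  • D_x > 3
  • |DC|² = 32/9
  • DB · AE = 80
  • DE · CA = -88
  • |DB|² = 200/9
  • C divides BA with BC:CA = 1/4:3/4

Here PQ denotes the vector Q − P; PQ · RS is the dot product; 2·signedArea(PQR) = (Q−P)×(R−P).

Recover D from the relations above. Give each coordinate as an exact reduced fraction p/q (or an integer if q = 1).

D = (10/3, -4/3)

1. D_x = 10/3  [DB · AE = 80 ∩ DE · CA = -88]
2. D_y = -4/3  [DB · AE = 80 ∩ DE · CA = -88]
   → D = (10/3, -4/3)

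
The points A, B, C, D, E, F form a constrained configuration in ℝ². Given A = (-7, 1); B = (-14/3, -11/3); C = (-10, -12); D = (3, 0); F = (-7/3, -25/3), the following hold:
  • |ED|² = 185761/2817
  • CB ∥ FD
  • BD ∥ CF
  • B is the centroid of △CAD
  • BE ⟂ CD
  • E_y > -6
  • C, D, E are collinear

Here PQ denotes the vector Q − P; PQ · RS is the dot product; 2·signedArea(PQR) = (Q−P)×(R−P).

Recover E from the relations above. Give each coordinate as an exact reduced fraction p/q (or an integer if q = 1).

1. E_x = -2786/939  [C, D, E are collinear ∩ BE ⟂ CD]
2. E_y = -1724/313  [C, D, E are collinear ∩ BE ⟂ CD]
   → E = (-2786/939, -1724/313)

E = (-2786/939, -1724/313)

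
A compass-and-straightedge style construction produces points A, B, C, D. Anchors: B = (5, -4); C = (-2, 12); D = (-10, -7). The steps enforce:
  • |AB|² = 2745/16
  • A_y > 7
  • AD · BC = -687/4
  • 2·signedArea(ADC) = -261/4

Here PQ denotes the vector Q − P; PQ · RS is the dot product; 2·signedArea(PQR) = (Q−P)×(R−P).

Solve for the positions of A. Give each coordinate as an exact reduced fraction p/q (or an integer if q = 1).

A = (-1/4, 8)

1. A_x = -1/4  [AD · BC = -687/4 ∩ 2·signedArea(ADC) = -261/4]
2. A_y = 8  [AD · BC = -687/4 ∩ 2·signedArea(ADC) = -261/4]
   → A = (-1/4, 8)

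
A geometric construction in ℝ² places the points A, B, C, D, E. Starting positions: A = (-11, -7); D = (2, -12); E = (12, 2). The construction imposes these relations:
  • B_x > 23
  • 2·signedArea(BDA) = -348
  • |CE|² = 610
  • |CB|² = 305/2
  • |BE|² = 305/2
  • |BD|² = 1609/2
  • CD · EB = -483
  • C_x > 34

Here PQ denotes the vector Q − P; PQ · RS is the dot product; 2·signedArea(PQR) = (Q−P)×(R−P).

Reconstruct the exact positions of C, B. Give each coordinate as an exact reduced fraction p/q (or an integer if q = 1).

B = (47/2, 13/2)
C = (35, 11)

1. B_x = 47/2  [line -5·x + -13·y + 202 = 0 ∩ |BD|² = 1609/2]
2. B_y = 13/2  [line -5·x + -13·y + 202 = 0 ∩ |BD|² = 1609/2]
   → B = (47/2, 13/2)
3. C_x = 35  [line -23/2·x + -9/2·y + 452 = 0 ∩ |CE|² = 610]
4. C_y = 11  [line -23/2·x + -9/2·y + 452 = 0 ∩ |CE|² = 610]
   → C = (35, 11)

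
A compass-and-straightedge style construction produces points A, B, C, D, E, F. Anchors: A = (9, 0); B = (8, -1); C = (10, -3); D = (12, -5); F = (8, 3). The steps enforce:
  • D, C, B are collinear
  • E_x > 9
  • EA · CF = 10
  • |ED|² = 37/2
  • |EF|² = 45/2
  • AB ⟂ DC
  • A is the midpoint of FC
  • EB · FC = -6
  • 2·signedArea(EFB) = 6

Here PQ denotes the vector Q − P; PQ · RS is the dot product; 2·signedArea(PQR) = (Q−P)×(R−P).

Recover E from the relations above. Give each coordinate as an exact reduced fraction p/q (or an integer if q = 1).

E = (19/2, -3/2)

1. E_x = 19/2  [EA · CF = 10 ∩ 2·signedArea(EFB) = 6]
2. E_y = -3/2  [EA · CF = 10 ∩ 2·signedArea(EFB) = 6]
   → E = (19/2, -3/2)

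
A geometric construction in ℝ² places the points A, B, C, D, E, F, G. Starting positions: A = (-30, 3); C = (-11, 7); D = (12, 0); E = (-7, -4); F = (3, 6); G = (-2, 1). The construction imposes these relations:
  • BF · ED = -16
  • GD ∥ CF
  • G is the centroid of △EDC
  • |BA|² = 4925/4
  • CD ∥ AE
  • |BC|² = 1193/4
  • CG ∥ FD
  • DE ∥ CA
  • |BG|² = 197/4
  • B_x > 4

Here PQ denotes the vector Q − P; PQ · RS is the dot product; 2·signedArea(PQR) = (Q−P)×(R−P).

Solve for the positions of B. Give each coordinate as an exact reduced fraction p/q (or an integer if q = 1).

B = (5, 1/2)

1. B_x = 5  [line -19·x + -4·y + 97 = 0 ∩ |BA|² = 4925/4]
2. B_y = 1/2  [line -19·x + -4·y + 97 = 0 ∩ |BA|² = 4925/4]
   → B = (5, 1/2)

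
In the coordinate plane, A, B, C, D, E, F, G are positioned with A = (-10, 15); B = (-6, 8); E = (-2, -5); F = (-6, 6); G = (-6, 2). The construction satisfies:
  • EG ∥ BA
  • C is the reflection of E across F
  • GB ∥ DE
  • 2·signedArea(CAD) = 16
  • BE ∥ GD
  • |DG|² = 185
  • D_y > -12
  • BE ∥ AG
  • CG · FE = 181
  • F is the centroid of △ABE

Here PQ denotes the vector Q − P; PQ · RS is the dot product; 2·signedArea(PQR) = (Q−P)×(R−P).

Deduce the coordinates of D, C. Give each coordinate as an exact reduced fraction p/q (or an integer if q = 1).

C = (-10, 17)
D = (-2, -11)

1. D_x = -2  [GB ∥ DE ∩ BE ∥ GD]
2. D_y = -11  [GB ∥ DE ∩ BE ∥ GD]
   → D = (-2, -11)
3. C_x = -10  [C is the reflection of E across F]
4. C_y = 17  [C is the reflection of E across F]
   → C = (-10, 17)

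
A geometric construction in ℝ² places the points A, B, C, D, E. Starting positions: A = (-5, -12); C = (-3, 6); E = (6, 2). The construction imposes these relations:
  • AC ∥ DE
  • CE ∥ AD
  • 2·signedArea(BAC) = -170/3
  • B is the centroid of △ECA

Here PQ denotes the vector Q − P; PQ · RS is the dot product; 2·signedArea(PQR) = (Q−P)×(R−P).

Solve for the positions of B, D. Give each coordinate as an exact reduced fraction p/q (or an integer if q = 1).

B = (-2/3, -4/3)
D = (4, -16)

1. B_x = -2/3  [B is the centroid of △ECA]
2. B_y = -4/3  [B is the centroid of △ECA]
   → B = (-2/3, -4/3)
3. D_x = 4  [AC ∥ DE ∩ CE ∥ AD]
4. D_y = -16  [AC ∥ DE ∩ CE ∥ AD]
   → D = (4, -16)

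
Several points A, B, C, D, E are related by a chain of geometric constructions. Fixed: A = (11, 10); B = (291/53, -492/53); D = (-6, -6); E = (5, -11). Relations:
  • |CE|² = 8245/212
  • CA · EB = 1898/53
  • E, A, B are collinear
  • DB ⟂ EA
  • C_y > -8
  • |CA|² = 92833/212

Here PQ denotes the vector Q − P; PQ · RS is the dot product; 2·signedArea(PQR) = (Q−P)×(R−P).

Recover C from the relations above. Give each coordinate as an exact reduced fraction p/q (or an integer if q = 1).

C = (-27/106, -405/53)

1. C_x = -27/106  [line -26/53·x + -91/53·y + -702/53 = 0 ∩ |CA|² = 92833/212]
2. C_y = -405/53  [line -26/53·x + -91/53·y + -702/53 = 0 ∩ |CA|² = 92833/212]
   → C = (-27/106, -405/53)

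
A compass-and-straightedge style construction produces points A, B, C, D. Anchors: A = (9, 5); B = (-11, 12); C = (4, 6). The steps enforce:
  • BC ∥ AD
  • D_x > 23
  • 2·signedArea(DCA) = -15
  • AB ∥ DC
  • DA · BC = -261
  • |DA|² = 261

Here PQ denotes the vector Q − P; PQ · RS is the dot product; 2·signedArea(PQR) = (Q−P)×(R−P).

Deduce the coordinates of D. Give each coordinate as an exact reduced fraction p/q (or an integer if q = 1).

D = (24, -1)

1. D_x = 24  [AB ∥ DC ∩ BC ∥ AD]
2. D_y = -1  [AB ∥ DC ∩ BC ∥ AD]
   → D = (24, -1)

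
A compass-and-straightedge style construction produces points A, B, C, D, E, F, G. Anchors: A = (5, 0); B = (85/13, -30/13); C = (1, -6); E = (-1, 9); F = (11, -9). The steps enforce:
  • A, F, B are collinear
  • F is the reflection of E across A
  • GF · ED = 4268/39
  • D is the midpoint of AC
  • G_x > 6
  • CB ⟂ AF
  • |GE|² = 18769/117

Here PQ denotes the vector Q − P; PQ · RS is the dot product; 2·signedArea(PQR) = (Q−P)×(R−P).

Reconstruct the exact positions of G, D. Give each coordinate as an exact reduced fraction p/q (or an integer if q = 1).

1. D_x = 3  [D is the midpoint of AC]
2. D_y = -3  [D is the midpoint of AC]
   → D = (3, -3)
3. G_x = 235/39  [line -4·x + 12·y + 1660/39 = 0 ∩ |GE|² = 18769/117]
4. G_y = -20/13  [line -4·x + 12·y + 1660/39 = 0 ∩ |GE|² = 18769/117]
   → G = (235/39, -20/13)

D = (3, -3)
G = (235/39, -20/13)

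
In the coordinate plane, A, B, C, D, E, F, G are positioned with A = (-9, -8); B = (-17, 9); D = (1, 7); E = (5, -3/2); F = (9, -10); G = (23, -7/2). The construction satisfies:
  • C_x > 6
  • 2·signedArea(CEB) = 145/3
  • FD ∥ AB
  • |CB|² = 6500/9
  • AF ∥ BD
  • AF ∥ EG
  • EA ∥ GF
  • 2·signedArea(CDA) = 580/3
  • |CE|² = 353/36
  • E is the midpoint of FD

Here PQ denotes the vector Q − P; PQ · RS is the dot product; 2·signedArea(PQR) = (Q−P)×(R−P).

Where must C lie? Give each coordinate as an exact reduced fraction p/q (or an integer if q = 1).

C = (19/3, -13/3)

1. C_x = 19/3  [2·signedArea(CDA) = 580/3 ∩ 2·signedArea(CEB) = 145/3]
2. C_y = -13/3  [2·signedArea(CDA) = 580/3 ∩ 2·signedArea(CEB) = 145/3]
   → C = (19/3, -13/3)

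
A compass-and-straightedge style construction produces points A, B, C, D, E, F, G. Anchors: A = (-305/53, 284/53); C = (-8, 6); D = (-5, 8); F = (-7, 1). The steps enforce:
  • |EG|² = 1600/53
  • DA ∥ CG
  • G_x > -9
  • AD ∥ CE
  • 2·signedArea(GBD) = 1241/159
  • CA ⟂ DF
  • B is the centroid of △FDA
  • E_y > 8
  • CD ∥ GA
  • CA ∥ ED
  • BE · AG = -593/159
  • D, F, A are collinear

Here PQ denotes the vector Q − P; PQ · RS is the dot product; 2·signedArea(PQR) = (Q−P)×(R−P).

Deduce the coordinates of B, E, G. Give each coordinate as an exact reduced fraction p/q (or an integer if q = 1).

B = (-941/159, 761/159)
E = (-384/53, 458/53)
G = (-464/53, 178/53)

1. B_x = -941/159  [B is the centroid of △FDA]
2. B_y = 761/159  [B is the centroid of △FDA]
   → B = (-941/159, 761/159)
3. E_x = -384/53  [CA ∥ ED ∩ AD ∥ CE]
4. E_y = 458/53  [CA ∥ ED ∩ AD ∥ CE]
   → E = (-384/53, 458/53)
5. G_x = -464/53  [CD ∥ GA ∩ DA ∥ CG]
6. G_y = 178/53  [CD ∥ GA ∩ DA ∥ CG]
   → G = (-464/53, 178/53)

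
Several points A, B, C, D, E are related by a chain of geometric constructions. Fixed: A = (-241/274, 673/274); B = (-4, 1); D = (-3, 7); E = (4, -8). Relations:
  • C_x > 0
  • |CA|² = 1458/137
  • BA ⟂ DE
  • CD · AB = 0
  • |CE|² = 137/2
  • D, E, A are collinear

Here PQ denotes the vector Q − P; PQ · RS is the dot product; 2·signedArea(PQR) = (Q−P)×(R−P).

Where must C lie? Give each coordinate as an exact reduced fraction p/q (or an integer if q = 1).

C = (1/2, -1/2)

1. C_x = 1/2  [line 855/274·x + 399/274·y + -114/137 = 0 ∩ |CA|² = 1458/137]
2. C_y = -1/2  [line 855/274·x + 399/274·y + -114/137 = 0 ∩ |CA|² = 1458/137]
   → C = (1/2, -1/2)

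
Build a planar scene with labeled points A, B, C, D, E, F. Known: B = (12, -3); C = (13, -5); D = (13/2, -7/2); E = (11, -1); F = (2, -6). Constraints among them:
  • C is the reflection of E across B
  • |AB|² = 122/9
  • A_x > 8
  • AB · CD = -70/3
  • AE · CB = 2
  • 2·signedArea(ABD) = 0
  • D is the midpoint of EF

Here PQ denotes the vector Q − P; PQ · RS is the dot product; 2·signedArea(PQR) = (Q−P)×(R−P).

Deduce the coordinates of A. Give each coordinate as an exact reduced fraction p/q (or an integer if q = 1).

A = (25/3, -10/3)

1. A_x = 25/3  [2·signedArea(ABD) = 0 ∩ AB · CD = -70/3]
2. A_y = -10/3  [2·signedArea(ABD) = 0 ∩ AB · CD = -70/3]
   → A = (25/3, -10/3)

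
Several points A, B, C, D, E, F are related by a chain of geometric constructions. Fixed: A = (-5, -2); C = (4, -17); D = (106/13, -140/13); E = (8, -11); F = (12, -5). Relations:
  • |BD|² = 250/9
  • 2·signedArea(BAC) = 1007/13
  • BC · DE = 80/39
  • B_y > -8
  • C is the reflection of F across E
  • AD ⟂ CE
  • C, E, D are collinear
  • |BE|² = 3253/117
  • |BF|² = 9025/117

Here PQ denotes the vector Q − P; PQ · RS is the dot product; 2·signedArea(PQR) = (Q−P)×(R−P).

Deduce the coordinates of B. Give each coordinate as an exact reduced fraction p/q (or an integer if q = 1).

B = (145/39, -103/13)

1. B_x = 145/39  [2·signedArea(BAC) = 1007/13 ∩ BC · DE = 80/39]
2. B_y = -103/13  [2·signedArea(BAC) = 1007/13 ∩ BC · DE = 80/39]
   → B = (145/39, -103/13)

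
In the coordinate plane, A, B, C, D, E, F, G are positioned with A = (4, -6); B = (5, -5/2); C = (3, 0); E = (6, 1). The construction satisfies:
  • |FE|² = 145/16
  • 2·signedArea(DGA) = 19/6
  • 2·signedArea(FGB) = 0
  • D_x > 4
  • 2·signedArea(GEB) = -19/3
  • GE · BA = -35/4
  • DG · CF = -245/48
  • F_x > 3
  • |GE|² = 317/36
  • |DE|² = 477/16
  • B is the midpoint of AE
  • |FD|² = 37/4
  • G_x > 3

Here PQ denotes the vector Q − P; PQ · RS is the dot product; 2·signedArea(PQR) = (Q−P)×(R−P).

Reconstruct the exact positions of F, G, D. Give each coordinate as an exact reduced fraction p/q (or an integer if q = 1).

1. G_x = 11/3  [2·signedArea(GEB) = -19/3 ∩ GE · BA = -35/4]
2. G_y = -5/6  [2·signedArea(GEB) = -19/3 ∩ GE · BA = -35/4]
   → G = (11/3, -5/6)
3. D_x = 9/2  [line 31/6·x + 1/3·y + -131/6 = 0 ∩ |DE|² = 477/16]
4. D_y = -17/4  [line 31/6·x + 1/3·y + -131/6 = 0 ∩ |DE|² = 477/16]
   → D = (9/2, -17/4)
5. F_x = 4  [2·signedArea(FGB) = 0 ∩ DG · CF = -245/48]
6. F_y = -5/4  [2·signedArea(FGB) = 0 ∩ DG · CF = -245/48]
   → F = (4, -5/4)

D = (9/2, -17/4)
F = (4, -5/4)
G = (11/3, -5/6)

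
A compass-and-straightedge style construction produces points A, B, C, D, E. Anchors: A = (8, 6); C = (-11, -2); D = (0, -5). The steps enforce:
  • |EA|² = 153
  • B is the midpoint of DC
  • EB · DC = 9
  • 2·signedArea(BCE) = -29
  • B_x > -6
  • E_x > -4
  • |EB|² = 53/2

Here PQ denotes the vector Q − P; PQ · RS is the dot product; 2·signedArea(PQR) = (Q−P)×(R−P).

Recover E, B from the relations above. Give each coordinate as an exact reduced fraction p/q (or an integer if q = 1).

1. B_x = -11/2  [B is the midpoint of DC]
2. B_y = -7/2  [B is the midpoint of DC]
   → B = (-11/2, -7/2)
3. E_x = -17/5  [EB · DC = 9 ∩ 2·signedArea(BCE) = -29]
4. E_y = 6/5  [EB · DC = 9 ∩ 2·signedArea(BCE) = -29]
   → E = (-17/5, 6/5)

B = (-11/2, -7/2)
E = (-17/5, 6/5)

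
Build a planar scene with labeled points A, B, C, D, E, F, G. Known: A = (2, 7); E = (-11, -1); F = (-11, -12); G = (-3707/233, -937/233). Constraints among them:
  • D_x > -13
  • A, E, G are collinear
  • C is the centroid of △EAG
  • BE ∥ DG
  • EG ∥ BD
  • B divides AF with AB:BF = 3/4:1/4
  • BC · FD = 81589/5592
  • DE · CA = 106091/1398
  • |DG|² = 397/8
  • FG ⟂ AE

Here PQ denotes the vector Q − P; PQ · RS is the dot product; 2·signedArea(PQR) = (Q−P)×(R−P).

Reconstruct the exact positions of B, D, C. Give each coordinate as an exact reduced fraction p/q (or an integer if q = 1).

1. B_x = -31/4  [B divides AF with AB:BF = 3/4:1/4]
2. B_y = -29/4  [B divides AF with AB:BF = 3/4:1/4]
   → B = (-31/4, -29/4)
3. D_x = -11799/932  [BE ∥ DG ∩ EG ∥ BD]
4. D_y = -9573/932  [BE ∥ DG ∩ EG ∥ BD]
   → D = (-11799/932, -9573/932)
5. C_x = -5804/699  [C is the centroid of △EAG]
6. C_y = 461/699  [C is the centroid of △EAG]
   → C = (-5804/699, 461/699)

B = (-31/4, -29/4)
C = (-5804/699, 461/699)
D = (-11799/932, -9573/932)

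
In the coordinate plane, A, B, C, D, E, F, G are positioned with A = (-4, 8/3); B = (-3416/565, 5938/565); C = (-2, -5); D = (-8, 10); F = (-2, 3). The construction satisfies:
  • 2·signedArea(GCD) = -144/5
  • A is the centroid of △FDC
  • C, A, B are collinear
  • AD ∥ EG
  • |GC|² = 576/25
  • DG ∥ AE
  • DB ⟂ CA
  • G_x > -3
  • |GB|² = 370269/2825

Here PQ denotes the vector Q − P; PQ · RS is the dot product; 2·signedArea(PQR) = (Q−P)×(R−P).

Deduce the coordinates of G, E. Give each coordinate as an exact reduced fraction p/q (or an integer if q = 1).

E = (2, -113/15)
G = (-2, -1/5)

1. G_x = -2  [line -15·x + -6·y + -156/5 = 0 ∩ |GB|² = 370269/2825]
2. G_y = -1/5  [line -15·x + -6·y + -156/5 = 0 ∩ |GB|² = 370269/2825]
   → G = (-2, -1/5)
3. E_x = 2  [AD ∥ EG ∩ DG ∥ AE]
4. E_y = -113/15  [AD ∥ EG ∩ DG ∥ AE]
   → E = (2, -113/15)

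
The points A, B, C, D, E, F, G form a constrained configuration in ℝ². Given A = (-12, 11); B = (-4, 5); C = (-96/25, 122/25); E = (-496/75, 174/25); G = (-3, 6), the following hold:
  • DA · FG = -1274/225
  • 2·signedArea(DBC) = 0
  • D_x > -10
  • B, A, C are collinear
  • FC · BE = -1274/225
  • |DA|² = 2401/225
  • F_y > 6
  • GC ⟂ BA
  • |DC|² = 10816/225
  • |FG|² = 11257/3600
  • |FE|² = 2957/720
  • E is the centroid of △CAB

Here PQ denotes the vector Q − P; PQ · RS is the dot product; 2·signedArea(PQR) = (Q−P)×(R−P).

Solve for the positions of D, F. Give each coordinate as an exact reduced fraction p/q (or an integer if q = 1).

D = (-704/75, 226/25)
F = (-1379/300, 169/25)

1. D_x = -704/75  [line 3/25·x + 4/25·y + -8/25 = 0 ∩ |DA|² = 2401/225]
2. D_y = 226/25  [line 3/25·x + 4/25·y + -8/25 = 0 ∩ |DA|² = 2401/225]
   → D = (-704/75, 226/25)
3. F_x = -1379/300  [line 196/75·x + -49/25·y + 5684/225 = 0 ∩ |FE|² = 2957/720]
4. F_y = 169/25  [line 196/75·x + -49/25·y + 5684/225 = 0 ∩ |FE|² = 2957/720]
   → F = (-1379/300, 169/25)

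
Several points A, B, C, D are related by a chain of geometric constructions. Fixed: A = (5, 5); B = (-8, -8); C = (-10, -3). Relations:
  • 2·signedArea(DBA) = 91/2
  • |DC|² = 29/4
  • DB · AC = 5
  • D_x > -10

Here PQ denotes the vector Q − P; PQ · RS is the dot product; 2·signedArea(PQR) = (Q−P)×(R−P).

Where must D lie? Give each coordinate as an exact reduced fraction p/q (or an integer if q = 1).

D = (-9, -11/2)

1. D_x = -9  [2·signedArea(DBA) = 91/2 ∩ DB · AC = 5]
2. D_y = -11/2  [2·signedArea(DBA) = 91/2 ∩ DB · AC = 5]
   → D = (-9, -11/2)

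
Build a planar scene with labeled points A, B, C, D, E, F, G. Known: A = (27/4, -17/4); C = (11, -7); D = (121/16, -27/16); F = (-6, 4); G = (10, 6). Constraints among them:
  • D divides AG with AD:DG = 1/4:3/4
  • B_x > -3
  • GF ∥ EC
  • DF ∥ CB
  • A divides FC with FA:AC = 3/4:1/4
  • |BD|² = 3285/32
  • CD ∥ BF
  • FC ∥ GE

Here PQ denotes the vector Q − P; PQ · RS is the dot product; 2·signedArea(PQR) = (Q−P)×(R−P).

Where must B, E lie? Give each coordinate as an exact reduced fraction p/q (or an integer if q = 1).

B = (-41/16, -21/16)
E = (27, -5)

1. B_x = -41/16  [CD ∥ BF ∩ DF ∥ CB]
2. B_y = -21/16  [CD ∥ BF ∩ DF ∥ CB]
   → B = (-41/16, -21/16)
3. E_x = 27  [GF ∥ EC ∩ FC ∥ GE]
4. E_y = -5  [GF ∥ EC ∩ FC ∥ GE]
   → E = (27, -5)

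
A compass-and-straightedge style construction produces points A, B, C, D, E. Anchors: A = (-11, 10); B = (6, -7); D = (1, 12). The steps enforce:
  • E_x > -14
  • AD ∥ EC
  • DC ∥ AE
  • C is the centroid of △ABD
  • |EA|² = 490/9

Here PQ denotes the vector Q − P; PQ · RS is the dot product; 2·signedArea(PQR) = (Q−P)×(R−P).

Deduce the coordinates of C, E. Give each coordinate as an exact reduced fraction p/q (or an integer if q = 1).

1. C_x = -4/3  [C is the centroid of △ABD]
2. C_y = 5  [C is the centroid of △ABD]
   → C = (-4/3, 5)
3. E_x = -40/3  [AD ∥ EC ∩ DC ∥ AE]
4. E_y = 3  [AD ∥ EC ∩ DC ∥ AE]
   → E = (-40/3, 3)

C = (-4/3, 5)
E = (-40/3, 3)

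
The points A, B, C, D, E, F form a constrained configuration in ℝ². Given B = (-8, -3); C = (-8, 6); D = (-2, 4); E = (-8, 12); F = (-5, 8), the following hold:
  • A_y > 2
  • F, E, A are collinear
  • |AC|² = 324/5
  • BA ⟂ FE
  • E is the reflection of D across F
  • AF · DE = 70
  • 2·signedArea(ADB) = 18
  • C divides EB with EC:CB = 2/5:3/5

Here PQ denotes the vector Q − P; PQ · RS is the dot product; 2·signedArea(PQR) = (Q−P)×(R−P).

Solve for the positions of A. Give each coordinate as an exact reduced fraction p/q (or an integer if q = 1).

1. A_x = -4/5  [F, E, A are collinear ∩ BA ⟂ FE]
2. A_y = 12/5  [F, E, A are collinear ∩ BA ⟂ FE]
   → A = (-4/5, 12/5)

A = (-4/5, 12/5)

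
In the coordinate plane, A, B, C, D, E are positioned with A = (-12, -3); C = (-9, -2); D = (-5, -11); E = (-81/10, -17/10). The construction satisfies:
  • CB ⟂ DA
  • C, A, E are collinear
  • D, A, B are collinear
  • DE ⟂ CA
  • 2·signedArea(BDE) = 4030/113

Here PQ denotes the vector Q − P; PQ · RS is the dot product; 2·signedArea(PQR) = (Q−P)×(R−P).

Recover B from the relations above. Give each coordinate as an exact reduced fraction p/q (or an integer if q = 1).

B = (-1265/113, -443/113)

1. B_x = -1265/113  [D, A, B are collinear ∩ CB ⟂ DA]
2. B_y = -443/113  [D, A, B are collinear ∩ CB ⟂ DA]
   → B = (-1265/113, -443/113)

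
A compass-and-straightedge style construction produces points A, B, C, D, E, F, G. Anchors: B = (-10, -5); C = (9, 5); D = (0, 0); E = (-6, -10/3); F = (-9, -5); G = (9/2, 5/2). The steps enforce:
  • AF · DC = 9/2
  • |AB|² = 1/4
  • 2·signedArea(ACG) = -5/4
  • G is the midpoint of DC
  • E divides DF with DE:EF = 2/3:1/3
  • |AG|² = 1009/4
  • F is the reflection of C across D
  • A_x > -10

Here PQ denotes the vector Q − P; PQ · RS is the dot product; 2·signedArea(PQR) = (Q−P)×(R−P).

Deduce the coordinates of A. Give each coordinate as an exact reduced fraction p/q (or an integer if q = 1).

A = (-19/2, -5)

1. A_x = -19/2  [2·signedArea(ACG) = -5/4 ∩ AF · DC = 9/2]
2. A_y = -5  [2·signedArea(ACG) = -5/4 ∩ AF · DC = 9/2]
   → A = (-19/2, -5)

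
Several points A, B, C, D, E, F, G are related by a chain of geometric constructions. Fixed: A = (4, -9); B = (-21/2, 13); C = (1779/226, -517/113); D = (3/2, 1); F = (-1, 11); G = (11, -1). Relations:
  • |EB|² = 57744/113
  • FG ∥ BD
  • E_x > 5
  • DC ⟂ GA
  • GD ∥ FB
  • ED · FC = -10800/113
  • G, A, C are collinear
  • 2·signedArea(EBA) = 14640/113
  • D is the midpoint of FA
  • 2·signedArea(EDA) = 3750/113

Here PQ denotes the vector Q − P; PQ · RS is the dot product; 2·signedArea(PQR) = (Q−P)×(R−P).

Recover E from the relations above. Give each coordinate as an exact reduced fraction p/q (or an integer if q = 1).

E = (1299/226, -307/113)

1. E_x = 1299/226  [2·signedArea(EBA) = 14640/113 ∩ ED · FC = -10800/113]
2. E_y = -307/113  [2·signedArea(EBA) = 14640/113 ∩ ED · FC = -10800/113]
   → E = (1299/226, -307/113)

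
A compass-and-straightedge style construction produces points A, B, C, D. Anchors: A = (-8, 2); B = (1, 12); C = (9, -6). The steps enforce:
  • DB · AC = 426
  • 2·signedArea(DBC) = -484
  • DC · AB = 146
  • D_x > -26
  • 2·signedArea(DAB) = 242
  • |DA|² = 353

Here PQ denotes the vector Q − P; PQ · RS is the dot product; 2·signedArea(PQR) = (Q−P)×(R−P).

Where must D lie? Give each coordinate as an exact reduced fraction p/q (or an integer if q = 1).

1. D_x = -25  [2·signedArea(DAB) = 242 ∩ DB · AC = 426]
2. D_y = 10  [2·signedArea(DAB) = 242 ∩ DB · AC = 426]
   → D = (-25, 10)

D = (-25, 10)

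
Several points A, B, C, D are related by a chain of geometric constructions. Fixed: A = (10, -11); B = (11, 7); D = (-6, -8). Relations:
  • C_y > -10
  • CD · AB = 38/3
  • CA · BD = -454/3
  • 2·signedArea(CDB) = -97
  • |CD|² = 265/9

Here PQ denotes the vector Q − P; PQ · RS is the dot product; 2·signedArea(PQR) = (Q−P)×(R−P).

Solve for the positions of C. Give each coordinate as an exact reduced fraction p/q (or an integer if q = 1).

C = (-2/3, -9)

1. C_x = -2/3  [2·signedArea(CDB) = -97 ∩ CD · AB = 38/3]
2. C_y = -9  [2·signedArea(CDB) = -97 ∩ CD · AB = 38/3]
   → C = (-2/3, -9)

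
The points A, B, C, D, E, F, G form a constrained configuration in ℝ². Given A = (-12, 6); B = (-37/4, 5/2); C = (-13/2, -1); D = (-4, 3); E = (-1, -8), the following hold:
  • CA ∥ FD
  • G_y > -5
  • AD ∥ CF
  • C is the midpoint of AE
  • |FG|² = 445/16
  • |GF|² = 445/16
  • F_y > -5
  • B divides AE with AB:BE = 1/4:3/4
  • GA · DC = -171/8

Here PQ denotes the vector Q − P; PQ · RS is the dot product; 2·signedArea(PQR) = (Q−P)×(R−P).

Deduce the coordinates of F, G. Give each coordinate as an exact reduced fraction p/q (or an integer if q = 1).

F = (3/2, -4)
G = (-15/4, -9/2)

1. F_x = 3/2  [CA ∥ FD ∩ AD ∥ CF]
2. F_y = -4  [CA ∥ FD ∩ AD ∥ CF]
   → F = (3/2, -4)
3. G_x = -15/4  [line 5/2·x + 4·y + 219/8 = 0 ∩ |GF|² = 445/16]
4. G_y = -9/2  [line 5/2·x + 4·y + 219/8 = 0 ∩ |GF|² = 445/16]
   → G = (-15/4, -9/2)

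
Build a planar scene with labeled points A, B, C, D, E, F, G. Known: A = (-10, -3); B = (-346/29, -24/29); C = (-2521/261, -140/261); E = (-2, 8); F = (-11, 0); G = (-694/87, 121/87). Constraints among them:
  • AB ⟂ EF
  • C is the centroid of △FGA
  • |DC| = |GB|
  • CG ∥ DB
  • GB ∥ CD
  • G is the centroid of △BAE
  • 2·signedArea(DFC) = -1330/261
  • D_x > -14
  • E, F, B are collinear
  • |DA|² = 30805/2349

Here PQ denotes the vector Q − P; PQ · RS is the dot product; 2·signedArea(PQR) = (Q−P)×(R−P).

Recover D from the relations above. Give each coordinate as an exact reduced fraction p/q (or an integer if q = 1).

D = (-3553/261, -719/261)

1. D_x = -3553/261  [CG ∥ DB ∩ GB ∥ CD]
2. D_y = -719/261  [CG ∥ DB ∩ GB ∥ CD]
   → D = (-3553/261, -719/261)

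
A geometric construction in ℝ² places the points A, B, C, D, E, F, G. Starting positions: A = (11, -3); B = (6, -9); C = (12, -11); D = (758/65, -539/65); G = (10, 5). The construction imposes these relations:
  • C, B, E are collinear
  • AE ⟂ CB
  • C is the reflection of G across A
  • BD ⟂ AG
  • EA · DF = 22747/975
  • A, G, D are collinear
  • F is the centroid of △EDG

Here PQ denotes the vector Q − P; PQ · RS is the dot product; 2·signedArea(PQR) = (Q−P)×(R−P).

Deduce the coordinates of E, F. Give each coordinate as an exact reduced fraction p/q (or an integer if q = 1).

E = (87/10, -99/10)
F = (3947/390, -343/78)

1. E_x = 87/10  [C, B, E are collinear ∩ AE ⟂ CB]
2. E_y = -99/10  [C, B, E are collinear ∩ AE ⟂ CB]
   → E = (87/10, -99/10)
3. F_x = 3947/390  [F is the centroid of △EDG]
4. F_y = -343/78  [F is the centroid of △EDG]
   → F = (3947/390, -343/78)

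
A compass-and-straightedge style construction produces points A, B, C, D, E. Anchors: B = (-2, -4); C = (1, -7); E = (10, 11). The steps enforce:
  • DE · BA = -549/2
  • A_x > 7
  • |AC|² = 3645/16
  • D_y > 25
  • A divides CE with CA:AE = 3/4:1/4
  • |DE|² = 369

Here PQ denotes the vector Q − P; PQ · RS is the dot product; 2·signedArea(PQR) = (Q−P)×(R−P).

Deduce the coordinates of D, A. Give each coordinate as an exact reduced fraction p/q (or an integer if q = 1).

1. A_x = 31/4  [A divides CE with CA:AE = 3/4:1/4]
2. A_y = 13/2  [A divides CE with CA:AE = 3/4:1/4]
   → A = (31/4, 13/2)
3. D_x = 22  [line -39/4·x + -21/2·y + 975/2 = 0 ∩ |DE|² = 369]
4. D_y = 26  [line -39/4·x + -21/2·y + 975/2 = 0 ∩ |DE|² = 369]
   → D = (22, 26)

A = (31/4, 13/2)
D = (22, 26)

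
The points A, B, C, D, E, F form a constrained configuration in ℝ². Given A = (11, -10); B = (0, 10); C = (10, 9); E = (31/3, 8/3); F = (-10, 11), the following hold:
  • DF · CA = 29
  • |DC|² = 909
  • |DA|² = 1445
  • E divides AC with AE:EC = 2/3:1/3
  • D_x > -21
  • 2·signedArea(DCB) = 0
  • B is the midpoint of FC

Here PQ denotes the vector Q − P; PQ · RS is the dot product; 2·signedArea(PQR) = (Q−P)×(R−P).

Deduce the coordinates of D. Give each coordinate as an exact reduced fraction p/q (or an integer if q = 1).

D = (-20, 12)

1. D_x = -20  [2·signedArea(DCB) = 0 ∩ DF · CA = 29]
2. D_y = 12  [2·signedArea(DCB) = 0 ∩ DF · CA = 29]
   → D = (-20, 12)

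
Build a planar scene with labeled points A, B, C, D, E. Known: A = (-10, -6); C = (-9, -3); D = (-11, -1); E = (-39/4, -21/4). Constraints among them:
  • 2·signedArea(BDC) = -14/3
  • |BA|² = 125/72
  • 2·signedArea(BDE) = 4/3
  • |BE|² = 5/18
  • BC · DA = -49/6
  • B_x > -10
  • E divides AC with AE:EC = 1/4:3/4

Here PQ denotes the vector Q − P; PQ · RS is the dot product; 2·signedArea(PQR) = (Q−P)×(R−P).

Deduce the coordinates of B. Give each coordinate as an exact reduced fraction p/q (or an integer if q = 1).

B = (-115/12, -19/4)

1. B_x = -115/12  [2·signedArea(BDC) = -14/3 ∩ BC · DA = -49/6]
2. B_y = -19/4  [2·signedArea(BDC) = -14/3 ∩ BC · DA = -49/6]
   → B = (-115/12, -19/4)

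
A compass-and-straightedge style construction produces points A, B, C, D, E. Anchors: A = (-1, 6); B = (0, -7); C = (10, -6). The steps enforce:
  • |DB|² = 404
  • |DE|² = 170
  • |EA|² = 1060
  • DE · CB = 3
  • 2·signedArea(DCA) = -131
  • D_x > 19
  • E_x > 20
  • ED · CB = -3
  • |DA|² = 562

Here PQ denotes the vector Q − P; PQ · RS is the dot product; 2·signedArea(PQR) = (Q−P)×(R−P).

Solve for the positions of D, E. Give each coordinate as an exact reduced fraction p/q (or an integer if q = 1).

D = (20, -5)
E = (21, -18)

1. D_x = 20  [line -12·x + -11·y + 185 = 0 ∩ |DB|² = 404]
2. D_y = -5  [line -12·x + -11·y + 185 = 0 ∩ |DB|² = 404]
   → D = (20, -5)
3. E_x = 21  [line 10·x + 1·y + -192 = 0 ∩ |DE|² = 170]
4. E_y = -18  [line 10·x + 1·y + -192 = 0 ∩ |DE|² = 170]
   → E = (21, -18)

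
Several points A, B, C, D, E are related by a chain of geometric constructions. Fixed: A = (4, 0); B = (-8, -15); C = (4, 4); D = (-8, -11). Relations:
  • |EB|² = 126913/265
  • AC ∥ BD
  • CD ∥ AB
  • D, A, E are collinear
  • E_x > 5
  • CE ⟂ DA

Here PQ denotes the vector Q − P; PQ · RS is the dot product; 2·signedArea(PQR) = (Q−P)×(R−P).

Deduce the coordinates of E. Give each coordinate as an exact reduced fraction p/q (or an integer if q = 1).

1. E_x = 1588/265  [D, A, E are collinear ∩ CE ⟂ DA]
2. E_y = 484/265  [D, A, E are collinear ∩ CE ⟂ DA]
   → E = (1588/265, 484/265)

E = (1588/265, 484/265)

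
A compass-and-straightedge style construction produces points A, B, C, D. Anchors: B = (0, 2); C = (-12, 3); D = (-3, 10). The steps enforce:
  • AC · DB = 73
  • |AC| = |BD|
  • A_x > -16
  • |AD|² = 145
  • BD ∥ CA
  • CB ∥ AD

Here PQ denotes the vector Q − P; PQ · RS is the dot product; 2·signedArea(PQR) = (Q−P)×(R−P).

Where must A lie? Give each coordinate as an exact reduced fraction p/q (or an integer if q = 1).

A = (-15, 11)

1. A_x = -15  [CB ∥ AD ∩ BD ∥ CA]
2. A_y = 11  [CB ∥ AD ∩ BD ∥ CA]
   → A = (-15, 11)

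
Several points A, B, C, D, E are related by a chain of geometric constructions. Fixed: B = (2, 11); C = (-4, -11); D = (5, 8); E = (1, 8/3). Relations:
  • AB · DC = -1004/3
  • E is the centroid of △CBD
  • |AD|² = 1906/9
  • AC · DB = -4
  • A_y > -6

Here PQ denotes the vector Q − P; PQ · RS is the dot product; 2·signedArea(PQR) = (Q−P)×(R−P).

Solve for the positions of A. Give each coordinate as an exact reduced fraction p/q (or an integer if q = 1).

A = (0, -17/3)

1. A_x = 0  [AC · DB = -4 ∩ AB · DC = -1004/3]
2. A_y = -17/3  [AC · DB = -4 ∩ AB · DC = -1004/3]
   → A = (0, -17/3)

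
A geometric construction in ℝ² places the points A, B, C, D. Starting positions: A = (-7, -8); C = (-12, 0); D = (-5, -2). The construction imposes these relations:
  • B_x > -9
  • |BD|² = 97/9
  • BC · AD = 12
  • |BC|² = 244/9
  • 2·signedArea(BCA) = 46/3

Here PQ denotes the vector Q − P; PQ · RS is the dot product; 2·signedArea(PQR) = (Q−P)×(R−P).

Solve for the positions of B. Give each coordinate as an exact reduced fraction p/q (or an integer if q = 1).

1. B_x = -8  [2·signedArea(BCA) = 46/3 ∩ BC · AD = 12]
2. B_y = -10/3  [2·signedArea(BCA) = 46/3 ∩ BC · AD = 12]
   → B = (-8, -10/3)

B = (-8, -10/3)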